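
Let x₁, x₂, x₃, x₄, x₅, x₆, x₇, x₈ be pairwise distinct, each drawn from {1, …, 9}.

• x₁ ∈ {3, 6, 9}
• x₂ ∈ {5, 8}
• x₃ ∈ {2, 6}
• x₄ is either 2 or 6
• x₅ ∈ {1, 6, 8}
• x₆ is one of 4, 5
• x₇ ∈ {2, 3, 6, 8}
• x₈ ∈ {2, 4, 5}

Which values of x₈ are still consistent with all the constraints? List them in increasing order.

The 8 variables draw from only 8 values {1, 2, 3, 4, 5, 6, 8, 9}, so each is used; only x₅ can be 1, hence x₅ = 1.
The 7 still-open variables draw from only 7 values {2, 3, 4, 5, 6, 8, 9}, so each is used; only x₁ can be 9, hence x₁ = 9.
The 6 still-open variables draw from only 6 values {2, 3, 4, 5, 6, 8}, so each is used; only x₇ can be 3, hence x₇ = 3.
The 5 still-open variables together cover exactly {2, 4, 5, 6, 8} — 5 values for 5 variables — and 8 appears only in x₂'s list, so x₂ = 8.
x₃ and x₄ share exactly the 2 values {2, 6}; by pigeonhole those values go to them, so strike 2, 6 from x₈.
No further eliminations apply; x₈ can still be any of 4, 5.

4, 5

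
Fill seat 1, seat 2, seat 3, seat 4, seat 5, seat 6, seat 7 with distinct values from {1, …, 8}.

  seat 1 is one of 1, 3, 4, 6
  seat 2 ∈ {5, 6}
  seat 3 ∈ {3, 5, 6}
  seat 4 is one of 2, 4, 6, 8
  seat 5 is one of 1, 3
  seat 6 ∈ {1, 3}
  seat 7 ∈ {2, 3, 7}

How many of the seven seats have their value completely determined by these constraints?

The 2 variables seat 5 and seat 6 are confined to {1, 3}, which locks those values in; drop them from seat 1, seat 3, seat 7.
seat 2 and seat 3 share exactly the 2 values {5, 6}; by pigeonhole those values go to them, so strike 5, 6 from seat 1, seat 4.
seat 1 must be 4 (only option left). So seat 4 can't be 4.
Determined: seat 1=4. The other seats each still have more than one consistent value. That makes 1.

1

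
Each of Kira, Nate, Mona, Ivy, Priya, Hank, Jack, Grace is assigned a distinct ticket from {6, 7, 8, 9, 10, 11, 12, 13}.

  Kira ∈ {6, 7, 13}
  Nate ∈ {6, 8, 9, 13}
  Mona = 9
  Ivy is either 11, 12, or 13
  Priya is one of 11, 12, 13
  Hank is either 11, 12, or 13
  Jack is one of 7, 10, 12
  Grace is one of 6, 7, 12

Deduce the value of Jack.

Mona has just one choice, so Mona = 9. Remove 9 from Nate.
Among the 7 still-open variables, 8 fits only Nate (and all 7 values in {6, 7, 8, 10, 11, 12, 13} must be used), so Nate = 8.
Among the 6 still-open variables, 10 fits only Jack (and all 6 values in {6, 7, 10, 11, 12, 13} must be used), so Jack = 10.

10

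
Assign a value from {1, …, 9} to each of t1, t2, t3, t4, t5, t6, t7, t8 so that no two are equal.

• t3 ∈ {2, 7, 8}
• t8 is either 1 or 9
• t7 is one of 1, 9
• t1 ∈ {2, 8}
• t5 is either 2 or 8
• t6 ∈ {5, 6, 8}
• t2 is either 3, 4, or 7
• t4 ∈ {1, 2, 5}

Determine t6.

t1 and t5 share exactly the 2 values {2, 8}; by pigeonhole those values go to them, so strike 2, 8 from t3, t4, t6.
t3 must be 7 (only option left). Strike 7 from t2.
The 2 variables t7 and t8 are confined to {1, 9}, which locks those values in; drop them from t4.
t4 must be 5 (only option left). Remove 5 from t6.
So t6 = 6.

6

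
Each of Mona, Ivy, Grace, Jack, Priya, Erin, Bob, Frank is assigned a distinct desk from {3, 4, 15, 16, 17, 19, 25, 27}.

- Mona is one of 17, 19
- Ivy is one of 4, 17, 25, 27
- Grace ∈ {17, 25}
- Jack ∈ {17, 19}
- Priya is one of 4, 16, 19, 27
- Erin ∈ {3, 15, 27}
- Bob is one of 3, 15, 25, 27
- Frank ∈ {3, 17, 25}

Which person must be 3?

The 8 variables draw from only 8 values {3, 4, 15, 16, 17, 19, 25, 27}, so each is used; only Priya can be 16, hence Priya = 16.
The 7 still-open variables draw from only 7 values {3, 4, 15, 17, 19, 25, 27}, so each is used; only Ivy can be 4, hence Ivy = 4.
The 2 variables Mona and Jack are confined to {17, 19}, which locks those values in; drop them from Grace, Frank.
Grace's domain is down to {25}, so Grace = 25. So Bob, Frank can't be 25.
So 3 goes to Frank.

Frank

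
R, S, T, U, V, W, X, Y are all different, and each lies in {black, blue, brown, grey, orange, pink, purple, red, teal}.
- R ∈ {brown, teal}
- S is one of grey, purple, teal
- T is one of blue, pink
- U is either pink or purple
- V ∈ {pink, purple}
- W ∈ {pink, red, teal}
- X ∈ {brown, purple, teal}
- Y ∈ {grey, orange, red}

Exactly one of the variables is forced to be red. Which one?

W

The 8 variables together cover exactly {blue, brown, grey, orange, pink, purple, red, teal} — 8 values for 8 variables — and blue appears only in T's list, so T = blue.
Among the 7 still-open variables, orange fits only Y (and all 7 values in {brown, grey, orange, pink, purple, red, teal} must be used), so Y = orange.
Among the 6 still-open variables, grey fits only S (and all 6 values in {brown, grey, pink, purple, red, teal} must be used), so S = grey.
The 5 still-open variables together cover exactly {brown, pink, purple, red, teal} — 5 values for 5 variables — and red appears only in W's list, so W = red.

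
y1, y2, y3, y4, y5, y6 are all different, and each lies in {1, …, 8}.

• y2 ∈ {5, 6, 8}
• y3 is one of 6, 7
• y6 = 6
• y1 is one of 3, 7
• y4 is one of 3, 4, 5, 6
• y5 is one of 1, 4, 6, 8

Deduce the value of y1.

y6's domain is down to {6}, so y6 = 6. Eliminate 6 elsewhere: y2, y3, y4, y5.
y3 must be 7 (only option left). Remove 7 from y1.
So y1 = 3.

3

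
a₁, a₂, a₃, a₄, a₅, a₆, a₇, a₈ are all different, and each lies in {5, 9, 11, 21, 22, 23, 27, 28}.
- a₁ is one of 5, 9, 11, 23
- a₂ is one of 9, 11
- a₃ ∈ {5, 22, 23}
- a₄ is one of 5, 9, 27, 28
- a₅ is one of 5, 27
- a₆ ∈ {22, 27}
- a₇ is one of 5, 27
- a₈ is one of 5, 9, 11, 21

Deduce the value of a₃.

23

Among the 8 variables, 21 fits only a₈ (and all 8 values in {5, 9, 11, 21, 22, 23, 27, 28} must be used), so a₈ = 21.
The 7 still-open variables draw from only 7 values {5, 9, 11, 22, 23, 27, 28}, so each is used; only a₄ can be 28, hence a₄ = 28.
The 2 variables a₅ and a₇ are confined to {5, 27}, which locks those values in; drop them from a₁, a₃, a₆.
a₆ has just one choice, so a₆ = 22. Eliminate 22 elsewhere: a₃.
So a₃ = 23.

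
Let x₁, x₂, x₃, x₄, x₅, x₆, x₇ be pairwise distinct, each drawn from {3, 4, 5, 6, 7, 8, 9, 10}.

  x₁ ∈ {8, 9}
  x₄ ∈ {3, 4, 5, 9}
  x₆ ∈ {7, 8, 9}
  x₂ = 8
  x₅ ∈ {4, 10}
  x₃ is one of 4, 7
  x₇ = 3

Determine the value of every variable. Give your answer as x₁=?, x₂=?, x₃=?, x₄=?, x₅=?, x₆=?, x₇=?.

x₂ must be 8 (only option left). Remove 8 from x₁, x₆.
x₇ has just one choice, so x₇ = 3. Eliminate 3 elsewhere: x₄.
That leaves x₁ = 9. Remove 9 from x₄, x₆.
x₆'s domain is down to {7}, so x₆ = 7. Remove 7 from x₃.
x₃ has just one choice, so x₃ = 4. So x₄, x₅ can't be 4.
x₄'s domain is down to {5}, so x₄ = 5.
That leaves x₅ = 10.

x₁=9, x₂=8, x₃=4, x₄=5, x₅=10, x₆=7, x₇=3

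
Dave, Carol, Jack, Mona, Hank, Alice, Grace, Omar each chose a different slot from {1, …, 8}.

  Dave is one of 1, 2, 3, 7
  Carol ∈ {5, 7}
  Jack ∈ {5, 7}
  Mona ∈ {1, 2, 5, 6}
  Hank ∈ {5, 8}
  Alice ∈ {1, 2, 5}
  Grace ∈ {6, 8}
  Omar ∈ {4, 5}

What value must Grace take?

Among the 8 variables, 3 fits only Dave (and all 8 values in {1, 2, 3, 4, 5, 6, 7, 8} must be used), so Dave = 3.
The 7 still-open variables draw from only 7 values {1, 2, 4, 5, 6, 7, 8}, so each is used; only Omar can be 4, hence Omar = 4.
Carol and Jack between them cover only {5, 7} — a naked pair. Remove those values from Mona, Hank, Alice.
That leaves Hank = 8. Eliminate 8 elsewhere: Grace.
So Grace = 6.

6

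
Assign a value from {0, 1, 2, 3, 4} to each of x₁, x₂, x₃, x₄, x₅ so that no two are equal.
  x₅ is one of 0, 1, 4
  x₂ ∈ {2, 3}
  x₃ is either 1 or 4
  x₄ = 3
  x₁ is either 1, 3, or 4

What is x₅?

x₄ must be 3 (only option left). Strike 3 from x₁, x₂.
x₂ has just one choice, so x₂ = 2.
Among the 3 still-open variables, 0 fits only x₅ (and all 3 values in {0, 1, 4} must be used), so x₅ = 0.

0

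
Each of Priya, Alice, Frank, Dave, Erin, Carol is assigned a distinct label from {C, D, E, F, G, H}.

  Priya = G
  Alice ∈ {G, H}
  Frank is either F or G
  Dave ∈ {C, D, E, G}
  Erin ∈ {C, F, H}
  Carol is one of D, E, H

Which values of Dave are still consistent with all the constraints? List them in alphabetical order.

Priya must be G (only option left). So Alice, Frank, Dave can't be G.
Alice's domain is down to {H}, so Alice = H. Strike H from Erin, Carol.
That leaves Frank = F. So Erin can't be F.
That leaves Erin = C. Eliminate C elsewhere: Dave.
No further eliminations apply; Dave can still be any of D, E.

D, E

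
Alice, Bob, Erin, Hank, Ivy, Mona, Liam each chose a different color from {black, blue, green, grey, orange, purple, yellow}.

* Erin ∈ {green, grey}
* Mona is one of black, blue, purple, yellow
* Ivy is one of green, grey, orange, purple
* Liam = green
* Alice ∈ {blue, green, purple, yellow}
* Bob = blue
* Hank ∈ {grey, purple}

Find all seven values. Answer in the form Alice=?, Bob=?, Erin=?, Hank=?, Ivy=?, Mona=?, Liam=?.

Bob has just one choice, so Bob = blue. Strike blue from Alice, Mona.
Liam's domain is down to {green}, so Liam = green. Remove green from Alice, Erin, Ivy.
Erin must be grey (only option left). Eliminate grey elsewhere: Hank, Ivy.
Hank's domain is down to {purple}, so Hank = purple. So Alice, Ivy, Mona can't be purple.
That leaves Ivy = orange.
Alice's domain is down to {yellow}, so Alice = yellow. So Mona can't be yellow.
Mona has just one choice, so Mona = black.

Alice=yellow, Bob=blue, Erin=grey, Hank=purple, Ivy=orange, Mona=black, Liam=green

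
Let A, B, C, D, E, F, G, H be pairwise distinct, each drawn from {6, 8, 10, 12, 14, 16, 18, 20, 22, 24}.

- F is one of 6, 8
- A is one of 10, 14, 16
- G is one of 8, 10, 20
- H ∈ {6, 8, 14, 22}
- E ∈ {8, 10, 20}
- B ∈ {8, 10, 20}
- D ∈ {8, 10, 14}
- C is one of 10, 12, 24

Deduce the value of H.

The 3 variables B, E, G are confined to {8, 10, 20}, which locks those values in; drop them from A, C, D, F, H.
D has just one choice, so D = 14. Remove 14 from A, H.
F has just one choice, so F = 6. Remove 6 from H.
So H = 22.

22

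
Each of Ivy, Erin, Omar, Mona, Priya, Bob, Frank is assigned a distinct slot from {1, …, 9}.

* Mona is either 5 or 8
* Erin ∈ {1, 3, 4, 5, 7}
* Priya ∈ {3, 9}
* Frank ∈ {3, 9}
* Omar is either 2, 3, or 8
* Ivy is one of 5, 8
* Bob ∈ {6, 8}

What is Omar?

Ivy and Mona between them cover only {5, 8} — a naked pair. Remove those values from Erin, Omar, Bob.
Bob has just one choice, so Bob = 6.
Priya and Frank share exactly the 2 values {3, 9}; by pigeonhole those values go to them, so strike 3, 9 from Erin, Omar.
So Omar = 2.

2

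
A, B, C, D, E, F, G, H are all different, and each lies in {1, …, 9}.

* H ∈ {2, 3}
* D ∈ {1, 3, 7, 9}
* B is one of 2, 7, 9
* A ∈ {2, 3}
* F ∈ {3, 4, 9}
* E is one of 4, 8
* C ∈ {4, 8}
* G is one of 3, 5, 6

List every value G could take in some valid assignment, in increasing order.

5, 6

A and H share exactly the 2 values {2, 3}; by pigeonhole those values go to them, so strike 2, 3 from B, D, F, G.
The 2 variables C and E are confined to {4, 8}, which locks those values in; drop them from F.
F's domain is down to {9}, so F = 9. Eliminate 9 elsewhere: B, D.
B has just one choice, so B = 7. Remove 7 from D.
D must be 1 (only option left).
No further eliminations apply; G can still be any of 5, 6.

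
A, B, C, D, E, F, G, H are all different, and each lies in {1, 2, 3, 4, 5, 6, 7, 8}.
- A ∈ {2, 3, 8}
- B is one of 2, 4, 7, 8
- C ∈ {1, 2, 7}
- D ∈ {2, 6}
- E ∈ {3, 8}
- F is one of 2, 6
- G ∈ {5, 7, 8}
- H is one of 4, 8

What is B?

7

The 8 variables together cover exactly {1, 2, 3, 4, 5, 6, 7, 8} — 8 values for 8 variables — and 1 appears only in C's list, so C = 1.
The 7 still-open variables draw from only 7 values {2, 3, 4, 5, 6, 7, 8}, so each is used; only G can be 5, hence G = 5.
The 6 still-open variables draw from only 6 values {2, 3, 4, 6, 7, 8}, so each is used; only B can be 7, hence B = 7.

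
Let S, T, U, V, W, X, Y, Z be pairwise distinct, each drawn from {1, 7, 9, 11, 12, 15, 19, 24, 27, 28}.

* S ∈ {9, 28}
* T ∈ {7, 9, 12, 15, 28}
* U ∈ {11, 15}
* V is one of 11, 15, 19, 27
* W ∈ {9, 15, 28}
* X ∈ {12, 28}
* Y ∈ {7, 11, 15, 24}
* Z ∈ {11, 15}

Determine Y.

24

U and Z between them cover only {11, 15} — a naked pair. Remove those values from T, V, W, Y.
The 2 variables S and W are confined to {9, 28}, which locks those values in; drop them from T, X.
That leaves X = 12. So T can't be 12.
T's domain is down to {7}, so T = 7. Strike 7 from Y.
So Y = 24.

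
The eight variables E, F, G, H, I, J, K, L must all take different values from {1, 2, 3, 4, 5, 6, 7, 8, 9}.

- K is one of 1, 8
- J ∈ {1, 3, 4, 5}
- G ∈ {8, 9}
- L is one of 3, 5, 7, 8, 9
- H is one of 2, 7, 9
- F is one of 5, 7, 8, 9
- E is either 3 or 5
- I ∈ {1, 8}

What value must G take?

9

The 8 variables together cover exactly {1, 2, 3, 4, 5, 7, 8, 9} — 8 values for 8 variables — and 2 appears only in H's list, so H = 2.
The 7 still-open variables draw from only 7 values {1, 3, 4, 5, 7, 8, 9}, so each is used; only J can be 4, hence J = 4.
The 2 variables I and K are confined to {1, 8}, which locks those values in; drop them from F, G, L.
So G = 9.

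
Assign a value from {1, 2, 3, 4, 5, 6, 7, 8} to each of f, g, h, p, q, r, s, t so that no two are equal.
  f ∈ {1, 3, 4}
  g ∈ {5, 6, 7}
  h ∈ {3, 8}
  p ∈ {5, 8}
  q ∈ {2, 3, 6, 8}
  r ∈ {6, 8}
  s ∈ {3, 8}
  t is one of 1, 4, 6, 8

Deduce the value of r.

Among the 8 variables, 2 fits only q (and all 8 values in {1, 2, 3, 4, 5, 6, 7, 8} must be used), so q = 2.
The 7 still-open variables draw from only 7 values {1, 3, 4, 5, 6, 7, 8}, so each is used; only g can be 7, hence g = 7.
The 6 still-open variables draw from only 6 values {1, 3, 4, 5, 6, 8}, so each is used; only p can be 5, hence p = 5.
The 2 variables h and s are confined to {3, 8}, which locks those values in; drop them from f, r, t.
So r = 6.

6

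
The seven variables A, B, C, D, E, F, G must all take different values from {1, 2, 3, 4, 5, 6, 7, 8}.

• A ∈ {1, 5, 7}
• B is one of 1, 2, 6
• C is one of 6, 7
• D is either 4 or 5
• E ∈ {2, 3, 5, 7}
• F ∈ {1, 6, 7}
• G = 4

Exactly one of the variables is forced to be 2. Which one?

B

G must be 4 (only option left). Eliminate 4 elsewhere: D.
D's domain is down to {5}, so D = 5. Eliminate 5 elsewhere: A, E.
The 5 still-open variables together cover exactly {1, 2, 3, 6, 7} — 5 values for 5 variables — and 3 appears only in E's list, so E = 3.
The 4 still-open variables together cover exactly {1, 2, 6, 7} — 4 values for 4 variables — and 2 appears only in B's list, so B = 2.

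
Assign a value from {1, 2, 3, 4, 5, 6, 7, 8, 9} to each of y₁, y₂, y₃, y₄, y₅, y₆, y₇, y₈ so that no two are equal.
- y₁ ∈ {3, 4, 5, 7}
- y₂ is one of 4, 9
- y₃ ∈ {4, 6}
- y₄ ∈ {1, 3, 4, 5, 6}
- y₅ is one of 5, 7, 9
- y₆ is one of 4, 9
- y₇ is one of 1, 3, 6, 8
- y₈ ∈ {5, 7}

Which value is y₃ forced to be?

The 8 variables draw from only 8 values {1, 3, 4, 5, 6, 7, 8, 9}, so each is used; only y₇ can be 8, hence y₇ = 8.
The 7 still-open variables draw from only 7 values {1, 3, 4, 5, 6, 7, 9}, so each is used; only y₄ can be 1, hence y₄ = 1.
Among the 6 still-open variables, 3 fits only y₁ (and all 6 values in {3, 4, 5, 6, 7, 9} must be used), so y₁ = 3.
The 5 still-open variables together cover exactly {4, 5, 6, 7, 9} — 5 values for 5 variables — and 6 appears only in y₃'s list, so y₃ = 6.

6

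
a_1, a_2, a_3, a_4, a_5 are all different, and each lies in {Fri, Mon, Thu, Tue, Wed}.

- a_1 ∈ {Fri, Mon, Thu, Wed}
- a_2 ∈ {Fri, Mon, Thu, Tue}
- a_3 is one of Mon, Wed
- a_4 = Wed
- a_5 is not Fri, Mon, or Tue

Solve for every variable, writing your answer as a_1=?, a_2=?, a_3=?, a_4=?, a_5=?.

a_4 must be Wed (only option left). Strike Wed from a_1, a_3, a_5.
a_5's domain is down to {Thu}, so a_5 = Thu. Remove Thu from a_1, a_2.
a_3 must be Mon (only option left). Eliminate Mon elsewhere: a_1, a_2.
a_1 must be Fri (only option left). So a_2 can't be Fri.
a_2's domain is down to {Tue}, so a_2 = Tue.

a_1=Fri, a_2=Tue, a_3=Mon, a_4=Wed, a_5=Thu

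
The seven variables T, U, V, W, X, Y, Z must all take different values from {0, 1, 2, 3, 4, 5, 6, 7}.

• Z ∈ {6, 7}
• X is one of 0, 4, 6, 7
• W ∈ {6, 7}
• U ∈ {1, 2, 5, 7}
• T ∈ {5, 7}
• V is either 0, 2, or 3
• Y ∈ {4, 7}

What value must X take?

The 2 variables W and Z are confined to {6, 7}, which locks those values in; drop them from T, U, X, Y.
That leaves T = 5. Strike 5 from U.
Y's domain is down to {4}, so Y = 4. Strike 4 from X.
So X = 0.

0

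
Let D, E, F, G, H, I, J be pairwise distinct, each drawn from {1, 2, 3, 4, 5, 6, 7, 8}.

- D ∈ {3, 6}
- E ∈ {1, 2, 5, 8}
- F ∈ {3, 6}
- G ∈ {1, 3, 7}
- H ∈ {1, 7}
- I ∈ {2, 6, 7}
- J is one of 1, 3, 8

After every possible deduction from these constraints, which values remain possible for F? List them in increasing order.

3, 6

The 7 variables together cover exactly {1, 2, 3, 5, 6, 7, 8} — 7 values for 7 variables — and 5 appears only in E's list, so E = 5.
The 6 still-open variables draw from only 6 values {1, 2, 3, 6, 7, 8}, so each is used; only I can be 2, hence I = 2.
Among the 5 still-open variables, 8 fits only J (and all 5 values in {1, 3, 6, 7, 8} must be used), so J = 8.
D and F between them cover only {3, 6} — a naked pair. Remove those values from G.
No further eliminations apply; F can still be any of 3, 6.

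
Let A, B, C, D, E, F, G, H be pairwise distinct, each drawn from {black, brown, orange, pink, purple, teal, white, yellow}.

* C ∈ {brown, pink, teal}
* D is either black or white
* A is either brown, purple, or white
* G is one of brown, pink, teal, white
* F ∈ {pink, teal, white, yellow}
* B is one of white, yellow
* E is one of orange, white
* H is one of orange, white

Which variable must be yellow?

Among the 8 variables, black fits only D (and all 8 values in {black, brown, orange, pink, purple, teal, white, yellow} must be used), so D = black.
The 7 still-open variables draw from only 7 values {brown, orange, pink, purple, teal, white, yellow}, so each is used; only A can be purple, hence A = purple.
The 2 variables E and H are confined to {orange, white}, which locks those values in; drop them from B, F, G.
So yellow goes to B.

B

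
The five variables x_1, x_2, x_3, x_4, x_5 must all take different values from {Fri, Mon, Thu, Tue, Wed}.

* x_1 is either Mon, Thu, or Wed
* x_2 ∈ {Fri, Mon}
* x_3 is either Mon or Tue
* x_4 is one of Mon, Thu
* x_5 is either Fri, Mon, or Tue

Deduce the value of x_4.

Thu

The 5 variables together cover exactly {Fri, Mon, Thu, Tue, Wed} — 5 values for 5 variables — and Wed appears only in x_1's list, so x_1 = Wed.
Among the 4 still-open variables, Thu fits only x_4 (and all 4 values in {Fri, Mon, Thu, Tue} must be used), so x_4 = Thu.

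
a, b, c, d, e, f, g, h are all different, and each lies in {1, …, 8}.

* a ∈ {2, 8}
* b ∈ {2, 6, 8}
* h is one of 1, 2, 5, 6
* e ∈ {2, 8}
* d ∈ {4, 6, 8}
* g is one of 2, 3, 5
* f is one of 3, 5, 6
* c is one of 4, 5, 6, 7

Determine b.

6

The 8 variables together cover exactly {1, 2, 3, 4, 5, 6, 7, 8} — 8 values for 8 variables — and 1 appears only in h's list, so h = 1.
The 7 still-open variables draw from only 7 values {2, 3, 4, 5, 6, 7, 8}, so each is used; only c can be 7, hence c = 7.
The 6 still-open variables together cover exactly {2, 3, 4, 5, 6, 8} — 6 values for 6 variables — and 4 appears only in d's list, so d = 4.
a and e between them cover only {2, 8} — a naked pair. Remove those values from b, g.
So b = 6.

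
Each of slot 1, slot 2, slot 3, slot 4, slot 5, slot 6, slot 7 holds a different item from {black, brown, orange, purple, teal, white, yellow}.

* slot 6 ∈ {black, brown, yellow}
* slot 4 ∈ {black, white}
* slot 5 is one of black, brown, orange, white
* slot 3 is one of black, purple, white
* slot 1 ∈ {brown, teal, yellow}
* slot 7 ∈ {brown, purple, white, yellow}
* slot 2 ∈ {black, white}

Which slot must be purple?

slot 3

Among the 7 variables, orange fits only slot 5 (and all 7 values in {black, brown, orange, purple, teal, white, yellow} must be used), so slot 5 = orange.
The 6 still-open variables draw from only 6 values {black, brown, purple, teal, white, yellow}, so each is used; only slot 1 can be teal, hence slot 1 = teal.
slot 2 and slot 4 share exactly the 2 values {black, white}; by pigeonhole those values go to them, so strike black, white from slot 3, slot 6, slot 7.
So purple goes to slot 3.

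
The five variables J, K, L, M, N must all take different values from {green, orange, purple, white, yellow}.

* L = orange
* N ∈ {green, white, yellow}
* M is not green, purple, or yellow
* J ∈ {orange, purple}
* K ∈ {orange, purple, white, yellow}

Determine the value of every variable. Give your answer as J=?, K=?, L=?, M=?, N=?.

L must be orange (only option left). Eliminate orange elsewhere: J, K, M.
That leaves M = white. So K, N can't be white.
That leaves J = purple. Remove purple from K.
K has just one choice, so K = yellow. Remove yellow from N.
That leaves N = green.

J=purple, K=yellow, L=orange, M=white, N=green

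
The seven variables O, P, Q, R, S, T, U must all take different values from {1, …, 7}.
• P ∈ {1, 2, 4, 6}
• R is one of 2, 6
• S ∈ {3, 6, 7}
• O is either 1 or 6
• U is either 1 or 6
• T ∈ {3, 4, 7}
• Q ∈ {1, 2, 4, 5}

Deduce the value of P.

4

The 7 variables draw from only 7 values {1, 2, 3, 4, 5, 6, 7}, so each is used; only Q can be 5, hence Q = 5.
The 2 variables O and U are confined to {1, 6}, which locks those values in; drop them from P, R, S.
R must be 2 (only option left). So P can't be 2.
So P = 4.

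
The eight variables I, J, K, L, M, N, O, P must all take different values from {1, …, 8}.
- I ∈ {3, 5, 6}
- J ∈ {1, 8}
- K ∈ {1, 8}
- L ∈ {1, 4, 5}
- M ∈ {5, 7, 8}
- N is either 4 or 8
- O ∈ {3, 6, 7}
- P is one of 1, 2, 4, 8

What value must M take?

7

Among the 8 variables, 2 fits only P (and all 8 values in {1, 2, 3, 4, 5, 6, 7, 8} must be used), so P = 2.
The 2 variables J and K are confined to {1, 8}, which locks those values in; drop them from L, M, N.
N has just one choice, so N = 4. Eliminate 4 elsewhere: L.
L has just one choice, so L = 5. So I, M can't be 5.
So M = 7.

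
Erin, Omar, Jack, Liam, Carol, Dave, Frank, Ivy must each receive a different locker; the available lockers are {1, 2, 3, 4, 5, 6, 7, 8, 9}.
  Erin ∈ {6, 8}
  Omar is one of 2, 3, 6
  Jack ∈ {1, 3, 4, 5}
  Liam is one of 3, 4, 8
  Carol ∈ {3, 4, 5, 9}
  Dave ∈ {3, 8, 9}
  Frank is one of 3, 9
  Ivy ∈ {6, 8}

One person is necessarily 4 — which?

Among the 8 variables, 1 fits only Jack (and all 8 values in {1, 2, 3, 4, 5, 6, 8, 9} must be used), so Jack = 1.
Among the 7 still-open variables, 2 fits only Omar (and all 7 values in {2, 3, 4, 5, 6, 8, 9} must be used), so Omar = 2.
The 6 still-open variables together cover exactly {3, 4, 5, 6, 8, 9} — 6 values for 6 variables — and 5 appears only in Carol's list, so Carol = 5.
The 5 still-open variables together cover exactly {3, 4, 6, 8, 9} — 5 values for 5 variables — and 4 appears only in Liam's list, so Liam = 4.

Liam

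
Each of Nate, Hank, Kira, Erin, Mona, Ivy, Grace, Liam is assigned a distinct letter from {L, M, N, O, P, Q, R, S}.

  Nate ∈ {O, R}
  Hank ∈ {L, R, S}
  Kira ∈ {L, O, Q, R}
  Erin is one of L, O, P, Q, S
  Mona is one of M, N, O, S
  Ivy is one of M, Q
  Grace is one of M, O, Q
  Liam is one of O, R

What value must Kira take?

L

Among the 8 variables, N fits only Mona (and all 8 values in {L, M, N, O, P, Q, R, S} must be used), so Mona = N.
The 7 still-open variables together cover exactly {L, M, O, P, Q, R, S} — 7 values for 7 variables — and P appears only in Erin's list, so Erin = P.
Among the 6 still-open variables, S fits only Hank (and all 6 values in {L, M, O, Q, R, S} must be used), so Hank = S.
The 5 still-open variables draw from only 5 values {L, M, O, Q, R}, so each is used; only Kira can be L, hence Kira = L.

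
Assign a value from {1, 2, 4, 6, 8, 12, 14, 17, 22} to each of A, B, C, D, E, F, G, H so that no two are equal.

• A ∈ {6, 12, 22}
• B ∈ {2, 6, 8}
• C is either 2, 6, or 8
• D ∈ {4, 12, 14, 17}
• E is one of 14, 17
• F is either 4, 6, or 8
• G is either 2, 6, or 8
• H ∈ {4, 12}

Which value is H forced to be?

12

The 8 variables together cover exactly {2, 4, 6, 8, 12, 14, 17, 22} — 8 values for 8 variables — and 22 appears only in A's list, so A = 22.
B, C, G share exactly the 3 values {2, 6, 8}; by pigeonhole those values go to them, so strike 2, 6, 8 from F.
That leaves F = 4. Remove 4 from D, H.
So H = 12.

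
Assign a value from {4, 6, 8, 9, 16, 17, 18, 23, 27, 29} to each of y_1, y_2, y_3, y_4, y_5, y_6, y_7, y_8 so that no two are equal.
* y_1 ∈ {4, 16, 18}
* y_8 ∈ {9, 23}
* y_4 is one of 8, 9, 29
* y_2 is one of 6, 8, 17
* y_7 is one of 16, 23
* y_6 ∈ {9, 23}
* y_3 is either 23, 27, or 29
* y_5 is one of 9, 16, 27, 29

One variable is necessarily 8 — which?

y_4

y_6 and y_8 between them cover only {9, 23} — a naked pair. Remove those values from y_3, y_4, y_5, y_7.
y_7 must be 16 (only option left). Remove 16 from y_1, y_5.
y_3 and y_5 share exactly the 2 values {27, 29}; by pigeonhole those values go to them, so strike 27, 29 from y_4.
So 8 goes to y_4.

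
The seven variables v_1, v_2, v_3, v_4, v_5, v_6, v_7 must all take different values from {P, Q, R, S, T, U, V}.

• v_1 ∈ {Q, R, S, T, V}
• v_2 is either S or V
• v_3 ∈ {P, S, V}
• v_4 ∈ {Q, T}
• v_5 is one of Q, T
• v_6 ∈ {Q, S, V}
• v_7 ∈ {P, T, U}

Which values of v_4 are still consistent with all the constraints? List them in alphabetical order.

Q, T

The 7 variables draw from only 7 values {P, Q, R, S, T, U, V}, so each is used; only v_1 can be R, hence v_1 = R.
The 6 still-open variables draw from only 6 values {P, Q, S, T, U, V}, so each is used; only v_7 can be U, hence v_7 = U.
The 5 still-open variables together cover exactly {P, Q, S, T, V} — 5 values for 5 variables — and P appears only in v_3's list, so v_3 = P.
The 2 variables v_4 and v_5 are confined to {Q, T}, which locks those values in; drop them from v_6.
No further eliminations apply; v_4 can still be any of Q, T.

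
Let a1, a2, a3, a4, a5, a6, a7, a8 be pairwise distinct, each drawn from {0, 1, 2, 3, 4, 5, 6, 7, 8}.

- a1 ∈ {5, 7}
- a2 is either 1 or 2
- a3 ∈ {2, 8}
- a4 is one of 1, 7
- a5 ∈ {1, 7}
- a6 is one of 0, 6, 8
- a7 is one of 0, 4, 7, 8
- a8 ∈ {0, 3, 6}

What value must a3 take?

8

The 2 variables a4 and a5 are confined to {1, 7}, which locks those values in; drop them from a1, a2, a7.
a1 has just one choice, so a1 = 5.
a2 must be 2 (only option left). Strike 2 from a3.
So a3 = 8.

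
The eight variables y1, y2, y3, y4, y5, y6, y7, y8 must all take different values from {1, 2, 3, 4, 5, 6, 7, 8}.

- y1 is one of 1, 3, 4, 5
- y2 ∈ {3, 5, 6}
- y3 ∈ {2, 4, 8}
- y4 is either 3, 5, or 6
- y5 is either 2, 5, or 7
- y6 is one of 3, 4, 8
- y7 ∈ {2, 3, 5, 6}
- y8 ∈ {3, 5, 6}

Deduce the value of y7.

2

The 8 variables draw from only 8 values {1, 2, 3, 4, 5, 6, 7, 8}, so each is used; only y1 can be 1, hence y1 = 1.
The 7 still-open variables together cover exactly {2, 3, 4, 5, 6, 7, 8} — 7 values for 7 variables — and 7 appears only in y5's list, so y5 = 7.
The 3 variables y2, y4, y8 are confined to {3, 5, 6}, which locks those values in; drop them from y6, y7.
So y7 = 2.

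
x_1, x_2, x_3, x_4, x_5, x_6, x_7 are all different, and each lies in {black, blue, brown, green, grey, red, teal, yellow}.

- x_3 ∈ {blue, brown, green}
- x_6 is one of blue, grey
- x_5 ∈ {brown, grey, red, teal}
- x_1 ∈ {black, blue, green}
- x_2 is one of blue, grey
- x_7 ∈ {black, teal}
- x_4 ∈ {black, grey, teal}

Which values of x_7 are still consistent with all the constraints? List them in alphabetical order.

The 7 variables together cover exactly {black, blue, brown, green, grey, red, teal} — 7 values for 7 variables — and red appears only in x_5's list, so x_5 = red.
The 6 still-open variables together cover exactly {black, blue, brown, green, grey, teal} — 6 values for 6 variables — and brown appears only in x_3's list, so x_3 = brown.
Among the 5 still-open variables, green fits only x_1 (and all 5 values in {black, blue, green, grey, teal} must be used), so x_1 = green.
The 2 variables x_2 and x_6 are confined to {blue, grey}, which locks those values in; drop them from x_4.
No further eliminations apply; x_7 can still be any of black, teal.

black, teal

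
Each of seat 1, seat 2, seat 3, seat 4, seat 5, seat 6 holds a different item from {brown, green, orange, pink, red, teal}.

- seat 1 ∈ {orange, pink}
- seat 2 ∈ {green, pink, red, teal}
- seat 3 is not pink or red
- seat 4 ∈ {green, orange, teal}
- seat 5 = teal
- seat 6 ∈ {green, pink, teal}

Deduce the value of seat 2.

red

seat 5 must be teal (only option left). So seat 2, seat 3, seat 4, seat 6 can't be teal.
The 5 still-open variables together cover exactly {brown, green, orange, pink, red} — 5 values for 5 variables — and brown appears only in seat 3's list, so seat 3 = brown.
The 4 still-open variables draw from only 4 values {green, orange, pink, red}, so each is used; only seat 2 can be red, hence seat 2 = red.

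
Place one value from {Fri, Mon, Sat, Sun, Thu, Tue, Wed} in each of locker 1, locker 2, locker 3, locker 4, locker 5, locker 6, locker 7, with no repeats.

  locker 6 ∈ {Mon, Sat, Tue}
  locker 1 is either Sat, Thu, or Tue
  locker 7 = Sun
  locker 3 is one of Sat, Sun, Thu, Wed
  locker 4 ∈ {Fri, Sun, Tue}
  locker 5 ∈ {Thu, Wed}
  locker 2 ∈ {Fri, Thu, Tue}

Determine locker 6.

Mon

locker 7 has just one choice, so locker 7 = Sun. Strike Sun from locker 3, locker 4.
The 6 still-open variables together cover exactly {Fri, Mon, Sat, Thu, Tue, Wed} — 6 values for 6 variables — and Mon appears only in locker 6's list, so locker 6 = Mon.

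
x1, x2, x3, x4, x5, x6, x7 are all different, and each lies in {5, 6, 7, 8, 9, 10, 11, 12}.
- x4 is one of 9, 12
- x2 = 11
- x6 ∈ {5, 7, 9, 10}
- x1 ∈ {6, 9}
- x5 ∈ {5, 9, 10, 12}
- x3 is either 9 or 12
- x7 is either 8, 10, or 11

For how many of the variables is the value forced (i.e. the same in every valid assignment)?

x2 has just one choice, so x2 = 11. So x7 can't be 11.
x3 and x4 share exactly the 2 values {9, 12}; by pigeonhole those values go to them, so strike 9, 12 from x1, x5, x6.
x1 must be 6 (only option left).
Determined: x1=6, x2=11. The other variables each still have more than one consistent value. That makes 2.

2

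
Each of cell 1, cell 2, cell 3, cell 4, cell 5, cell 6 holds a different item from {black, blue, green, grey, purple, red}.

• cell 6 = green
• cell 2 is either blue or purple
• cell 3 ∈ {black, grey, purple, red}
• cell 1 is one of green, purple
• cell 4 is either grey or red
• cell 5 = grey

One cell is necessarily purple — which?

cell 5 must be grey (only option left). So cell 3, cell 4 can't be grey.
cell 6's domain is down to {green}, so cell 6 = green. So cell 1 can't be green.
So purple goes to cell 1.

cell 1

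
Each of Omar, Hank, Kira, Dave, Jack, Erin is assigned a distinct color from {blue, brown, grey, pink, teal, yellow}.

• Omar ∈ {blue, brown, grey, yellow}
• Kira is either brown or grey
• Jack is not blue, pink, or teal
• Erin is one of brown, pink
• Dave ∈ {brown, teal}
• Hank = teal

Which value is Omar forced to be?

blue

Hank must be teal (only option left). Strike teal from Dave.
Dave's domain is down to {brown}, so Dave = brown. Remove brown from Omar, Kira, Jack, Erin.
Erin has just one choice, so Erin = pink.
That leaves Kira = grey. Strike grey from Omar, Jack.
Jack must be yellow (only option left). Eliminate yellow elsewhere: Omar.
So Omar = blue.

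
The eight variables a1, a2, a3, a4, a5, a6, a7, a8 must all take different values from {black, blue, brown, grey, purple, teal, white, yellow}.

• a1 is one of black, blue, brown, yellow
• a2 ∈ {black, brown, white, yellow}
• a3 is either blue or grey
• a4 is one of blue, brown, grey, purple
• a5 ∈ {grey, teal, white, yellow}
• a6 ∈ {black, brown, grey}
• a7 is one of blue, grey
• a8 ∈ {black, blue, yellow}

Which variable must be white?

The 8 variables together cover exactly {black, blue, brown, grey, purple, teal, white, yellow} — 8 values for 8 variables — and purple appears only in a4's list, so a4 = purple.
Among the 7 still-open variables, teal fits only a5 (and all 7 values in {black, blue, brown, grey, teal, white, yellow} must be used), so a5 = teal.
The 6 still-open variables draw from only 6 values {black, blue, brown, grey, white, yellow}, so each is used; only a2 can be white, hence a2 = white.

a2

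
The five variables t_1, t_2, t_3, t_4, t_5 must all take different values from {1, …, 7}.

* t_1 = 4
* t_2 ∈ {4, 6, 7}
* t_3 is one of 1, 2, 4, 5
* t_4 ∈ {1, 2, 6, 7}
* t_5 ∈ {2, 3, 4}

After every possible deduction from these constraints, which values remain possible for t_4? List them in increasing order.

t_1 has just one choice, so t_1 = 4. Strike 4 from t_2, t_3, t_5.
No further eliminations apply; t_4 can still be any of 1, 2, 6, 7.

1, 2, 6, 7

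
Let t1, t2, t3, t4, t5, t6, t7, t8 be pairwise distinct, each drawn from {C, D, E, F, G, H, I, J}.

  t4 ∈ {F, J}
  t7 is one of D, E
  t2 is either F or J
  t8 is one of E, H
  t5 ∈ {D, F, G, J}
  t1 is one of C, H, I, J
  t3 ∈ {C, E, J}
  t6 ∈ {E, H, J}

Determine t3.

C

The 8 variables draw from only 8 values {C, D, E, F, G, H, I, J}, so each is used; only t5 can be G, hence t5 = G.
Among the 7 still-open variables, D fits only t7 (and all 7 values in {C, D, E, F, H, I, J} must be used), so t7 = D.
Among the 6 still-open variables, I fits only t1 (and all 6 values in {C, E, F, H, I, J} must be used), so t1 = I.
The 5 still-open variables draw from only 5 values {C, E, F, H, J}, so each is used; only t3 can be C, hence t3 = C.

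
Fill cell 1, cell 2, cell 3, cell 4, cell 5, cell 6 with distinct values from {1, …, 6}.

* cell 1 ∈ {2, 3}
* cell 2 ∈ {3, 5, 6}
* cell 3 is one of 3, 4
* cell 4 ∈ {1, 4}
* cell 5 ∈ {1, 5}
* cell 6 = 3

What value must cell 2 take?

cell 6 must be 3 (only option left). Eliminate 3 elsewhere: cell 1, cell 2, cell 3.
cell 1 must be 2 (only option left).
cell 3 has just one choice, so cell 3 = 4. Eliminate 4 elsewhere: cell 4.
cell 4's domain is down to {1}, so cell 4 = 1. Strike 1 from cell 5.
cell 5's domain is down to {5}, so cell 5 = 5. Strike 5 from cell 2.
So cell 2 = 6.

6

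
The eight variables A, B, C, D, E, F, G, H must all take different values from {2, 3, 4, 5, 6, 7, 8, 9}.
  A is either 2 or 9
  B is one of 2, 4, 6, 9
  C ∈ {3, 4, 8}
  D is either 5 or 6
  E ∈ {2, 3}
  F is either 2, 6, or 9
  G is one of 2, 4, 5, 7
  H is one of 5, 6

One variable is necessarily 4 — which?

B

Among the 8 variables, 7 fits only G (and all 8 values in {2, 3, 4, 5, 6, 7, 8, 9} must be used), so G = 7.
The 7 still-open variables together cover exactly {2, 3, 4, 5, 6, 8, 9} — 7 values for 7 variables — and 8 appears only in C's list, so C = 8.
The 6 still-open variables draw from only 6 values {2, 3, 4, 5, 6, 9}, so each is used; only E can be 3, hence E = 3.
The 5 still-open variables draw from only 5 values {2, 4, 5, 6, 9}, so each is used; only B can be 4, hence B = 4.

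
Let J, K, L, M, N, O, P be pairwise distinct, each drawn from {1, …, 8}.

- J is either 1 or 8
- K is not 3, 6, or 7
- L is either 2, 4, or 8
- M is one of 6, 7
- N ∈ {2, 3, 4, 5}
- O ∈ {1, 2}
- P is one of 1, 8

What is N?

J and P share exactly the 2 values {1, 8}; by pigeonhole those values go to them, so strike 1, 8 from K, L, O.
O must be 2 (only option left). Strike 2 from K, L, N.
L must be 4 (only option left). So K, N can't be 4.
K's domain is down to {5}, so K = 5. Remove 5 from N.
So N = 3.

3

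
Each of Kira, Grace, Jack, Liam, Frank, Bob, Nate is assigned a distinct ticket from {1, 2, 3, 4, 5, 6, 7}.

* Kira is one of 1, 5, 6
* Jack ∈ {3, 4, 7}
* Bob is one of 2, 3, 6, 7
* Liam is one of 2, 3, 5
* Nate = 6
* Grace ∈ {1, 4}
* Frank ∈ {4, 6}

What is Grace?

1

Nate's domain is down to {6}, so Nate = 6. So Kira, Frank, Bob can't be 6.
Frank must be 4 (only option left). Eliminate 4 elsewhere: Grace, Jack.
So Grace = 1.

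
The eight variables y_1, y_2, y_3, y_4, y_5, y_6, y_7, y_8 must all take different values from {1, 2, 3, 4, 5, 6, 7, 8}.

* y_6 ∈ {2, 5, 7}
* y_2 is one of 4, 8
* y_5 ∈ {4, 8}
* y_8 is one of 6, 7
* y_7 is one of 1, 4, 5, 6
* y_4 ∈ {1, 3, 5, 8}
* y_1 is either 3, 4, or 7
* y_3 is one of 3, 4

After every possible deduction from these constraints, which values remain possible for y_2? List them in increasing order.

The 8 variables together cover exactly {1, 2, 3, 4, 5, 6, 7, 8} — 8 values for 8 variables — and 2 appears only in y_6's list, so y_6 = 2.
y_2 and y_5 share exactly the 2 values {4, 8}; by pigeonhole those values go to them, so strike 4, 8 from y_1, y_3, y_4, y_7.
y_3's domain is down to {3}, so y_3 = 3. Remove 3 from y_1, y_4.
That leaves y_1 = 7. So y_8 can't be 7.
y_8 must be 6 (only option left). Eliminate 6 elsewhere: y_7.
No further eliminations apply; y_2 can still be any of 4, 8.

4, 8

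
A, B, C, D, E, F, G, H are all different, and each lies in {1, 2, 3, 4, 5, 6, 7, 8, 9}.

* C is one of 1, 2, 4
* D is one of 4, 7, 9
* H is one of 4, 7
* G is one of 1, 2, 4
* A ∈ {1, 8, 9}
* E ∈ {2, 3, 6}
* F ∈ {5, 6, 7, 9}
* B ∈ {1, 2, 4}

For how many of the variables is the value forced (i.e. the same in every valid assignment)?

B, C, G between them cover only {1, 2, 4} — a naked triple. Remove those values from A, D, E, H.
H has just one choice, so H = 7. So D, F can't be 7.
D must be 9 (only option left). Strike 9 from A, F.
That leaves A = 8.
Determined: A=8, D=9, H=7. The other variables each still have more than one consistent value. That makes 3.

3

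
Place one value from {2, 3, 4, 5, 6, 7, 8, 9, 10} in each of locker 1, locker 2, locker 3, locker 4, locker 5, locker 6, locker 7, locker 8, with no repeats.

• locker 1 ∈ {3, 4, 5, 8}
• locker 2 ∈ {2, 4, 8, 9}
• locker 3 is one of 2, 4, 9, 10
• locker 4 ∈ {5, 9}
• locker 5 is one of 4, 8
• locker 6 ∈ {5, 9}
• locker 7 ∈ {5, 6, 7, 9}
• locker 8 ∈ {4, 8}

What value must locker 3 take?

locker 4 and locker 6 share exactly the 2 values {5, 9}; by pigeonhole those values go to them, so strike 5, 9 from locker 1, locker 2, locker 3, locker 7.
locker 5 and locker 8 between them cover only {4, 8} — a naked pair. Remove those values from locker 1, locker 2, locker 3.
locker 1's domain is down to {3}, so locker 1 = 3.
locker 2 has just one choice, so locker 2 = 2. Remove 2 from locker 3.
So locker 3 = 10.

10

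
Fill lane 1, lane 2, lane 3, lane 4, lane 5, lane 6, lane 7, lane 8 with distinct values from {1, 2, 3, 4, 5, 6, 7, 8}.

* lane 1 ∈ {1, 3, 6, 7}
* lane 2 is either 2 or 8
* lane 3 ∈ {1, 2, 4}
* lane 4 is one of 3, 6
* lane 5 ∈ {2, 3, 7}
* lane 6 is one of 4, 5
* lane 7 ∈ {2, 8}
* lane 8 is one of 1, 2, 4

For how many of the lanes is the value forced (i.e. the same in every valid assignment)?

1

Among the 8 variables, 5 fits only lane 6 (and all 8 values in {1, 2, 3, 4, 5, 6, 7, 8} must be used), so lane 6 = 5.
The 2 variables lane 2 and lane 7 are confined to {2, 8}, which locks those values in; drop them from lane 3, lane 5, lane 8.
lane 3 and lane 8 share exactly the 2 values {1, 4}; by pigeonhole those values go to them, so strike 1, 4 from lane 1.
Determined: lane 6=5. The other lanes each still have more than one consistent value. That makes 1.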